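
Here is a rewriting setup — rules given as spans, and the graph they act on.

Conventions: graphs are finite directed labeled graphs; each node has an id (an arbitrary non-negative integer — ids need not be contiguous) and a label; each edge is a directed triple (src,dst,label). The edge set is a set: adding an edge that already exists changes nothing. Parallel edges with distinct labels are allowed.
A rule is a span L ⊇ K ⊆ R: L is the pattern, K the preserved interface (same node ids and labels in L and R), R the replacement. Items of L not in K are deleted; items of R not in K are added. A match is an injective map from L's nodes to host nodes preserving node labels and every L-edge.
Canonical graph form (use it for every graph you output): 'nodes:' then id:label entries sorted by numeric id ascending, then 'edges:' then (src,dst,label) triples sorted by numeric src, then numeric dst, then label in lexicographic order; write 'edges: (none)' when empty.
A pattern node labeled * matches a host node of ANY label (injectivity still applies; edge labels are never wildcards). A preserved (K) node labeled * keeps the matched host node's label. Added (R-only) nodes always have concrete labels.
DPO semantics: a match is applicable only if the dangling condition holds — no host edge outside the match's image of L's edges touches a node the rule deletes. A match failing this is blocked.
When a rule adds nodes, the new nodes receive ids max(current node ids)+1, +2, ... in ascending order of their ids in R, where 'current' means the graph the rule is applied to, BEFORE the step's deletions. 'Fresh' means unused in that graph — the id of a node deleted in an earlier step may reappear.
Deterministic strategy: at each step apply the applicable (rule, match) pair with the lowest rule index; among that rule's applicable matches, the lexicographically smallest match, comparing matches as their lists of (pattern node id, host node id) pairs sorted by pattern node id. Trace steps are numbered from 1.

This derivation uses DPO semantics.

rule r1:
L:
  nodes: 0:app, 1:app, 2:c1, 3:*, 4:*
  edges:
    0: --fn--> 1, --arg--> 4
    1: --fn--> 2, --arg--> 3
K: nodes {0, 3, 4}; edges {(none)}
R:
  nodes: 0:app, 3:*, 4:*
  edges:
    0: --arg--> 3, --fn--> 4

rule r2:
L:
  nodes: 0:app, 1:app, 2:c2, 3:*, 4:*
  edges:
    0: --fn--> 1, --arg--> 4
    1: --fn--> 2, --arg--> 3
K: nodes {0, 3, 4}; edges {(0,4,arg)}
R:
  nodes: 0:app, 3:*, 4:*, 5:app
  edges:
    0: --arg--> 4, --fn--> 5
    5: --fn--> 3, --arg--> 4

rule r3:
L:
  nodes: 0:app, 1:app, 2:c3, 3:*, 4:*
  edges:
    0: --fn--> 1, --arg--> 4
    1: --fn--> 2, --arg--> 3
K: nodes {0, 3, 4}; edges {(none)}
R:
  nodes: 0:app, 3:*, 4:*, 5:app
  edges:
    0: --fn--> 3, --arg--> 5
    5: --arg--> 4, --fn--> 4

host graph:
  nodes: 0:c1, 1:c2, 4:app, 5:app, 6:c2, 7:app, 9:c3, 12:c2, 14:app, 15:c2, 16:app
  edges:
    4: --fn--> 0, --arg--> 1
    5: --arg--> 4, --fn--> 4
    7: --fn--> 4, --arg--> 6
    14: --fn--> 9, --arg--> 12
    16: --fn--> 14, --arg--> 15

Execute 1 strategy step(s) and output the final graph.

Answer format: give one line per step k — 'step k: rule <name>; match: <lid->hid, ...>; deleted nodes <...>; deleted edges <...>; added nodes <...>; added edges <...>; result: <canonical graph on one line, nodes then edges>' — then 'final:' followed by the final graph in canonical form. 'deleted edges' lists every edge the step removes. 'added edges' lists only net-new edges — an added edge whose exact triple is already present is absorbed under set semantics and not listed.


step 1: rule r3; match: 0->16, 1->14, 2->9, 3->12, 4->15; deleted nodes 9, 14; deleted edges (14,9,fn); (14,12,arg); (16,14,fn); (16,15,arg); added nodes 17; added edges (16,12,fn); (16,17,arg); (17,15,arg); (17,15,fn); result: nodes: 0:c1, 1:c2, 4:app, 5:app, 6:c2, 7:app, 12:c2, 15:c2, 16:app, 17:app edges: (4,0,fn); (4,1,arg); (5,4,arg); (5,4,fn); (7,4,fn); (7,6,arg); (16,12,fn); (16,17,arg); (17,15,arg); (17,15,fn)
final:
nodes: 0:c1, 1:c2, 4:app, 5:app, 6:c2, 7:app, 12:c2, 15:c2, 16:app, 17:app
edges: (4,0,fn); (4,1,arg); (5,4,arg); (5,4,fn); (7,4,fn); (7,6,arg); (16,12,fn); (16,17,arg); (17,15,arg); (17,15,fn)


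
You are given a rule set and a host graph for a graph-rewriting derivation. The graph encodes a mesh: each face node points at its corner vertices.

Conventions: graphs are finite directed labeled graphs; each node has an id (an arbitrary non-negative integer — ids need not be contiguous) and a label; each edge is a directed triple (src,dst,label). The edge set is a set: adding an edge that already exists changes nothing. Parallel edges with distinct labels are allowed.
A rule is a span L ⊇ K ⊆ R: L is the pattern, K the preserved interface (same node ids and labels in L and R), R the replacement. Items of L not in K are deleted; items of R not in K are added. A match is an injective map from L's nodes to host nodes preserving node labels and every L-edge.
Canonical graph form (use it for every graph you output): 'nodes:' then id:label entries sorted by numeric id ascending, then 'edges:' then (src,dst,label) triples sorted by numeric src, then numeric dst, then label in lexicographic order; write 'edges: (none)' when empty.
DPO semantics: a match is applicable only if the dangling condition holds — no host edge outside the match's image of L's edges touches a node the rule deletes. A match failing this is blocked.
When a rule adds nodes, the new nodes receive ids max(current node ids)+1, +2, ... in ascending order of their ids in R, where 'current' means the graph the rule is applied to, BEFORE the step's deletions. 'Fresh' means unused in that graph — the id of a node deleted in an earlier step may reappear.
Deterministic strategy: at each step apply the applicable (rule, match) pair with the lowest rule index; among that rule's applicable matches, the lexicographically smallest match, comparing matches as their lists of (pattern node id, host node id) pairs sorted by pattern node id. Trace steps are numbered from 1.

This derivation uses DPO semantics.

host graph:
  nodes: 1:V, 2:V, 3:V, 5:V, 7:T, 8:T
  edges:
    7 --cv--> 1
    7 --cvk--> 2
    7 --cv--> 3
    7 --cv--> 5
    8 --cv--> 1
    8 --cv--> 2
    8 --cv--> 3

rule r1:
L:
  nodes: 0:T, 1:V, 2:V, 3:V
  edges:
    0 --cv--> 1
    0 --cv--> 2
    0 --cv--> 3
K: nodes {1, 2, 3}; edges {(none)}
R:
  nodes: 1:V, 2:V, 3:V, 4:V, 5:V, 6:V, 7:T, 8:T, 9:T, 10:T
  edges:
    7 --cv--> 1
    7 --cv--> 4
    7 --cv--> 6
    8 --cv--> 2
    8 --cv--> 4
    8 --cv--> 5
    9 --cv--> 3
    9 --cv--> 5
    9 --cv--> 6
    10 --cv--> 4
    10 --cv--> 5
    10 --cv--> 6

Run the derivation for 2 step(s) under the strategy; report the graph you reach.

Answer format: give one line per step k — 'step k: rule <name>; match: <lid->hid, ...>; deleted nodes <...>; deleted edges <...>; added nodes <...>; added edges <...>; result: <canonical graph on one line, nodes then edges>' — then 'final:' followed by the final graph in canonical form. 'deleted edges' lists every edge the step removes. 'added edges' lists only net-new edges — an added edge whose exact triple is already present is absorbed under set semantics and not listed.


step 1: rule r1; match: 0->8, 1->1, 2->2, 3->3; deleted nodes 8; deleted edges (8,1,cv); (8,2,cv); (8,3,cv); added nodes 9, 10, 11, 12, 13, 14, 15; added edges (12,1,cv); (12,9,cv); (12,11,cv); (13,2,cv); (13,9,cv); (13,10,cv); (14,3,cv); (14,10,cv); (14,11,cv); (15,9,cv); (15,10,cv); (15,11,cv); result: nodes: 1:V, 2:V, 3:V, 5:V, 7:T, 9:V, 10:V, 11:V, 12:T, 13:T, 14:T, 15:T edges: (7,1,cv); (7,2,cvk); (7,3,cv); (7,5,cv); (12,1,cv); (12,9,cv); (12,11,cv); (13,2,cv); (13,9,cv); (13,10,cv); (14,3,cv); (14,10,cv); (14,11,cv); (15,9,cv); (15,10,cv); (15,11,cv)
step 2: rule r1; match: 0->12, 1->1, 2->9, 3->11; deleted nodes 12; deleted edges (12,1,cv); (12,9,cv); (12,11,cv); added nodes 16, 17, 18, 19, 20, 21, 22; added edges (19,1,cv); (19,16,cv); (19,18,cv); (20,9,cv); (20,16,cv); (20,17,cv); (21,11,cv); (21,17,cv); (21,18,cv); (22,16,cv); (22,17,cv); (22,18,cv); result: nodes: 1:V, 2:V, 3:V, 5:V, 7:T, 9:V, 10:V, 11:V, 13:T, 14:T, 15:T, 16:V, 17:V, 18:V, 19:T, 20:T, 21:T, 22:T edges: (7,1,cv); (7,2,cvk); (7,3,cv); (7,5,cv); (13,2,cv); (13,9,cv); (13,10,cv); (14,3,cv); (14,10,cv); (14,11,cv); (15,9,cv); (15,10,cv); (15,11,cv); (19,1,cv); (19,16,cv); (19,18,cv); (20,9,cv); (20,16,cv); (20,17,cv); (21,11,cv); (21,17,cv); (21,18,cv); (22,16,cv); (22,17,cv); (22,18,cv)
final:
nodes: 1:V, 2:V, 3:V, 5:V, 7:T, 9:V, 10:V, 11:V, 13:T, 14:T, 15:T, 16:V, 17:V, 18:V, 19:T, 20:T, 21:T, 22:T
edges: (7,1,cv); (7,2,cvk); (7,3,cv); (7,5,cv); (13,2,cv); (13,9,cv); (13,10,cv); (14,3,cv); (14,10,cv); (14,11,cv); (15,9,cv); (15,10,cv); (15,11,cv); (19,1,cv); (19,16,cv); (19,18,cv); (20,9,cv); (20,16,cv); (20,17,cv); (21,11,cv); (21,17,cv); (21,18,cv); (22,16,cv); (22,17,cv); (22,18,cv)


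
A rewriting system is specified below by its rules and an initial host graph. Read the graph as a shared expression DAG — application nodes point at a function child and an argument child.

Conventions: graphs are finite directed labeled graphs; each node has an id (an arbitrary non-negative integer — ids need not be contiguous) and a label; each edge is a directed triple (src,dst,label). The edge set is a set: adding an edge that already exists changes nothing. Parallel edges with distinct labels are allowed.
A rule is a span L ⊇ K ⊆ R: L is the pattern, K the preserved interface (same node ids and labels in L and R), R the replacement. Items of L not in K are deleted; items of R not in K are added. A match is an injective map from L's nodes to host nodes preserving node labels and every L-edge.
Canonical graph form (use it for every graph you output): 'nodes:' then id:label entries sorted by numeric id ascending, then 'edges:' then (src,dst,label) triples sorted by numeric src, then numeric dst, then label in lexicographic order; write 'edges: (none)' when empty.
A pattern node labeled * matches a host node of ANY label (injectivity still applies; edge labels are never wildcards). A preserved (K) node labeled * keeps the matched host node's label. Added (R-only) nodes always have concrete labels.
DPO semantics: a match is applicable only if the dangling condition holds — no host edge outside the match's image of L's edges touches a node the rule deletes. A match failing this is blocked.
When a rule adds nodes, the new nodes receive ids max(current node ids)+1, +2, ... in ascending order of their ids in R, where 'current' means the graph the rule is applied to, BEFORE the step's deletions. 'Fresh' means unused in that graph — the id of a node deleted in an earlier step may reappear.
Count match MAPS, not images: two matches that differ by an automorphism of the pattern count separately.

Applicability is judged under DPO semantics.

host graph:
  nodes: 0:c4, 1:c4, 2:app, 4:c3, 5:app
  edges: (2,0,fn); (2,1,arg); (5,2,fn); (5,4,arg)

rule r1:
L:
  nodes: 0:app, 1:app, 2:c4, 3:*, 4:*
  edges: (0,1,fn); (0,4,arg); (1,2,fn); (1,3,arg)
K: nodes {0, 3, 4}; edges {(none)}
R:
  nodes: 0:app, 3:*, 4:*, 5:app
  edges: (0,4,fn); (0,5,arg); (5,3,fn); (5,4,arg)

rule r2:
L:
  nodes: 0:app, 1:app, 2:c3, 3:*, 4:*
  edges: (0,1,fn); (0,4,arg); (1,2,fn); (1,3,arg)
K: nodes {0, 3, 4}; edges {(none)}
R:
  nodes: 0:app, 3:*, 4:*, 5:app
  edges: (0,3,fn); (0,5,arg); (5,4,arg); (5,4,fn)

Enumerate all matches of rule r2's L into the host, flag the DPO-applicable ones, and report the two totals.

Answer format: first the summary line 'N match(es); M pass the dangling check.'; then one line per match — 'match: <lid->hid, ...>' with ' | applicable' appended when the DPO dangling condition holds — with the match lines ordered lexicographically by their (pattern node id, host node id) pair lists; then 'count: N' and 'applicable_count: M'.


0 match(es); 0 pass the dangling check.
count: 0
applicable_count: 0


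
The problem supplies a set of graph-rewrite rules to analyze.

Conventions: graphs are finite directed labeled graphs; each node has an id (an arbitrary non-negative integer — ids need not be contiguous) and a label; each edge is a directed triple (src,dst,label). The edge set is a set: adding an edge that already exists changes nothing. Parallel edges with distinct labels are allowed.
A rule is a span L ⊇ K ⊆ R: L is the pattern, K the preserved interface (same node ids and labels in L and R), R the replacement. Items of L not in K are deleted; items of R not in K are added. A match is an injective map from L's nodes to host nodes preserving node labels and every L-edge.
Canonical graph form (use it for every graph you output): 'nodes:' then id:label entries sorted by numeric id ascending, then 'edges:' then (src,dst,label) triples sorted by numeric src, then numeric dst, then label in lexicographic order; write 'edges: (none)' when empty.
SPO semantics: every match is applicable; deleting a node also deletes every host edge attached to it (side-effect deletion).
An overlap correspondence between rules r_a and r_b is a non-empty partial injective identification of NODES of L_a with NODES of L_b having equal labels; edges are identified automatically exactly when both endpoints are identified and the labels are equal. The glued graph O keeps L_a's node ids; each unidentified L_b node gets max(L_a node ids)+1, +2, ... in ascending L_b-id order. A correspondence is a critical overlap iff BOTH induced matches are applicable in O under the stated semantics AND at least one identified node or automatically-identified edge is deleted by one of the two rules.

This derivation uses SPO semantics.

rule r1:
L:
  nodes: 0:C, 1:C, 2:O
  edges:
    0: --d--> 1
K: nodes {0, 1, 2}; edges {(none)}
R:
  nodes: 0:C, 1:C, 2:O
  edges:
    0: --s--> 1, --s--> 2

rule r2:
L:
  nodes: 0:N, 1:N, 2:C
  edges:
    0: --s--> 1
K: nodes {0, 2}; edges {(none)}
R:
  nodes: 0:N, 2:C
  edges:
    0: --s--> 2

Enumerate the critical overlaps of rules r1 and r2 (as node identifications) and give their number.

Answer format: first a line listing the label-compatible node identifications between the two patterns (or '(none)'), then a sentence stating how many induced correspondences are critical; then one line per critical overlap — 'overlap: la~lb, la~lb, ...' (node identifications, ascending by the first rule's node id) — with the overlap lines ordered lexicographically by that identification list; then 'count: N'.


label-compatible node identifications between L(r1) and L(r2): 0~2, 1~2
0 of the induced correspondences are critical overlaps of r1 and r2.
count: 0


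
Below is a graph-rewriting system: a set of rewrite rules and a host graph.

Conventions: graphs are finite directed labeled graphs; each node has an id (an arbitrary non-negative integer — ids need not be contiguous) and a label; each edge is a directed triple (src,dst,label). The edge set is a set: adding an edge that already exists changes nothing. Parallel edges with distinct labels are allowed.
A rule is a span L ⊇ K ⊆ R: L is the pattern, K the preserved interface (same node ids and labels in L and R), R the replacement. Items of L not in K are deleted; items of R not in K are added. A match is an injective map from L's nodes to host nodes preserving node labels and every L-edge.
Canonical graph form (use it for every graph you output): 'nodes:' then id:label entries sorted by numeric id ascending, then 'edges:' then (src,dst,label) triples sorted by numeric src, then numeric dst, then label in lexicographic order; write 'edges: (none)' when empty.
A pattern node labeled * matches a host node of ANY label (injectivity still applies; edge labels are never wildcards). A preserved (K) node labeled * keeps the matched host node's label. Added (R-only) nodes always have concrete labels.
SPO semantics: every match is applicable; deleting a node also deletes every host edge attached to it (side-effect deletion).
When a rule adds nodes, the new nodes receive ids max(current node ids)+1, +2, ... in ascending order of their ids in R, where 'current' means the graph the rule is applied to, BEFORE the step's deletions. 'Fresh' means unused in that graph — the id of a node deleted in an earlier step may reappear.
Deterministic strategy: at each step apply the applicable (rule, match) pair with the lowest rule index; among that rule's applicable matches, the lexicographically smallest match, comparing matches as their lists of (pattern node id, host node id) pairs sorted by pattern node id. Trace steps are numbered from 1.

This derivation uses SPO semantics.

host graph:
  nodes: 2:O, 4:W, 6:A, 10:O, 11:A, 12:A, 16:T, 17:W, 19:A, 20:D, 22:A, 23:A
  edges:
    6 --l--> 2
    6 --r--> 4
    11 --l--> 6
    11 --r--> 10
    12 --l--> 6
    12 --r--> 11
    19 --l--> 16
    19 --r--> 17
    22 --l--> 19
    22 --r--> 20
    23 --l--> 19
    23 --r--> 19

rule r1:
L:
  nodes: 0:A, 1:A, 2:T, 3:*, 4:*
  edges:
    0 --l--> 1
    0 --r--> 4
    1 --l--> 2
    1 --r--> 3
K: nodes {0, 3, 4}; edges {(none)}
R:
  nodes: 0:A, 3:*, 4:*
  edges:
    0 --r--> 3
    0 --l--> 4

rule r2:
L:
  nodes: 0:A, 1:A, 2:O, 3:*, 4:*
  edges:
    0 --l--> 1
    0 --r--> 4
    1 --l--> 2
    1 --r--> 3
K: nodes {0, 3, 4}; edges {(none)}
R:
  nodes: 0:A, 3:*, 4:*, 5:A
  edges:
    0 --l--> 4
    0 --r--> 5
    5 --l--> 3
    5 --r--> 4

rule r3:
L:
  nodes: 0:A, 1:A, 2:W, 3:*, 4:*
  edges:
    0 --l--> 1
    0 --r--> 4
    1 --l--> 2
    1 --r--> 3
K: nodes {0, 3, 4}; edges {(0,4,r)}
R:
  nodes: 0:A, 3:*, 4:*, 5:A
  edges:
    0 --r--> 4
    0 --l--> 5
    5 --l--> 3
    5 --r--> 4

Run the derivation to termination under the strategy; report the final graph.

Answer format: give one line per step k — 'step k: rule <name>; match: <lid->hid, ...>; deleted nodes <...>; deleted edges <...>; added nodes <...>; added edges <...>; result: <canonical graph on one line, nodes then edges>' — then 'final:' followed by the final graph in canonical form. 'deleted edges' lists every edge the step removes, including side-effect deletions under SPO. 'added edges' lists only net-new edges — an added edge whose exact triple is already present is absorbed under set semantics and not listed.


step 1: rule r1; match: 0->22, 1->19, 2->16, 3->17, 4->20; deleted nodes 16, 19; deleted edges (19,16,l); (19,17,r); (22,19,l); (22,20,r); (23,19,l); (23,19,r); added nodes (none); added edges (22,17,r); (22,20,l); result: nodes: 2:O, 4:W, 6:A, 10:O, 11:A, 12:A, 17:W, 20:D, 22:A, 23:A edges: (6,2,l); (6,4,r); (11,6,l); (11,10,r); (12,6,l); (12,11,r); (22,17,r); (22,20,l)
step 2: rule r2; match: 0->11, 1->6, 2->2, 3->4, 4->10; deleted nodes 2, 6; deleted edges (6,2,l); (6,4,r); (11,6,l); (11,10,r); (12,6,l); added nodes 24; added edges (11,10,l); (11,24,r); (24,4,l); (24,10,r); result: nodes: 4:W, 10:O, 11:A, 12:A, 17:W, 20:D, 22:A, 23:A, 24:A edges: (11,10,l); (11,24,r); (12,11,r); (22,17,r); (22,20,l); (24,4,l); (24,10,r)
final:
nodes: 4:W, 10:O, 11:A, 12:A, 17:W, 20:D, 22:A, 23:A, 24:A
edges: (11,10,l); (11,24,r); (12,11,r); (22,17,r); (22,20,l); (24,4,l); (24,10,r)


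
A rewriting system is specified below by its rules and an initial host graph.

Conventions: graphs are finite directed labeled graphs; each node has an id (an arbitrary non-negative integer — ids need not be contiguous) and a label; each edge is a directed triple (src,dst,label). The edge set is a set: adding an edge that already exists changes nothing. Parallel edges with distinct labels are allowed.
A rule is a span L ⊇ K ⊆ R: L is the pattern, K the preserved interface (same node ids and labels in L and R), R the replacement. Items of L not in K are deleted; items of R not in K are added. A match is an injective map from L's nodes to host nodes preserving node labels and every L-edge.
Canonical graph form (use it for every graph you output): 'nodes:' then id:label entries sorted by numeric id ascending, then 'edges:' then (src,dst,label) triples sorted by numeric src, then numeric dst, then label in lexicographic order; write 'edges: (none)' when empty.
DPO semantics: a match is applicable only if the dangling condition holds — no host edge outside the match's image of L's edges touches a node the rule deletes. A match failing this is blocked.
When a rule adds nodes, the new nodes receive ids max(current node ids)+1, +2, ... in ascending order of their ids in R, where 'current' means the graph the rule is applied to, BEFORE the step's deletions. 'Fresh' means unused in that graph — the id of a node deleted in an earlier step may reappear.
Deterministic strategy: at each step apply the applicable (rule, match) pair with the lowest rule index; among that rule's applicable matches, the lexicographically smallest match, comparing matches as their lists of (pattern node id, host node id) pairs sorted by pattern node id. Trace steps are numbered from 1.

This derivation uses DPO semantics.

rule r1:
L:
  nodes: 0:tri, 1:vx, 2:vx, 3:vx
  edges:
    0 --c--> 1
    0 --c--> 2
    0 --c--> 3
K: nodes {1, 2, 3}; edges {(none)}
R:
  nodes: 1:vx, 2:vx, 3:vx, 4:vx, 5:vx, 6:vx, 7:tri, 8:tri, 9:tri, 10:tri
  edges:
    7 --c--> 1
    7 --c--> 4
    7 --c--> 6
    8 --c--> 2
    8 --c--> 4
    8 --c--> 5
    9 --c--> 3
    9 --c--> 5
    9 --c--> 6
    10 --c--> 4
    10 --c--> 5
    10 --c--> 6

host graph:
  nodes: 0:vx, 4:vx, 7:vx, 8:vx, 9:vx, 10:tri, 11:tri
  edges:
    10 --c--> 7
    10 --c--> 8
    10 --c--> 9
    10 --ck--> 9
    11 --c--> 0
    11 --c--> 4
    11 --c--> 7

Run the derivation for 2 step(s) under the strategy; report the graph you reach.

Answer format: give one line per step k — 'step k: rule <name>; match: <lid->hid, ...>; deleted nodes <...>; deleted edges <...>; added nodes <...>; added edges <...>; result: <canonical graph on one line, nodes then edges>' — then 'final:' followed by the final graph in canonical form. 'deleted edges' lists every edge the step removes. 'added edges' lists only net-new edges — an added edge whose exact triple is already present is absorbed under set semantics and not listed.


step 1: rule r1; match: 0->11, 1->0, 2->4, 3->7; deleted nodes 11; deleted edges (11,0,c); (11,4,c); (11,7,c); added nodes 12, 13, 14, 15, 16, 17, 18; added edges (15,0,c); (15,12,c); (15,14,c); (16,4,c); (16,12,c); (16,13,c); (17,7,c); (17,13,c); (17,14,c); (18,12,c); (18,13,c); (18,14,c); result: nodes: 0:vx, 4:vx, 7:vx, 8:vx, 9:vx, 10:tri, 12:vx, 13:vx, 14:vx, 15:tri, 16:tri, 17:tri, 18:tri edges: (10,7,c); (10,8,c); (10,9,c); (10,9,ck); (15,0,c); (15,12,c); (15,14,c); (16,4,c); (16,12,c); (16,13,c); (17,7,c); (17,13,c); (17,14,c); (18,12,c); (18,13,c); (18,14,c)
step 2: rule r1; match: 0->15, 1->0, 2->12, 3->14; deleted nodes 15; deleted edges (15,0,c); (15,12,c); (15,14,c); added nodes 19, 20, 21, 22, 23, 24, 25; added edges (22,0,c); (22,19,c); (22,21,c); (23,12,c); (23,19,c); (23,20,c); (24,14,c); (24,20,c); (24,21,c); (25,19,c); (25,20,c); (25,21,c); result: nodes: 0:vx, 4:vx, 7:vx, 8:vx, 9:vx, 10:tri, 12:vx, 13:vx, 14:vx, 16:tri, 17:tri, 18:tri, 19:vx, 20:vx, 21:vx, 22:tri, 23:tri, 24:tri, 25:tri edges: (10,7,c); (10,8,c); (10,9,c); (10,9,ck); (16,4,c); (16,12,c); (16,13,c); (17,7,c); (17,13,c); (17,14,c); (18,12,c); (18,13,c); (18,14,c); (22,0,c); (22,19,c); (22,21,c); (23,12,c); (23,19,c); (23,20,c); (24,14,c); (24,20,c); (24,21,c); (25,19,c); (25,20,c); (25,21,c)
final:
nodes: 0:vx, 4:vx, 7:vx, 8:vx, 9:vx, 10:tri, 12:vx, 13:vx, 14:vx, 16:tri, 17:tri, 18:tri, 19:vx, 20:vx, 21:vx, 22:tri, 23:tri, 24:tri, 25:tri
edges: (10,7,c); (10,8,c); (10,9,c); (10,9,ck); (16,4,c); (16,12,c); (16,13,c); (17,7,c); (17,13,c); (17,14,c); (18,12,c); (18,13,c); (18,14,c); (22,0,c); (22,19,c); (22,21,c); (23,12,c); (23,19,c); (23,20,c); (24,14,c); (24,20,c); (24,21,c); (25,19,c); (25,20,c); (25,21,c)


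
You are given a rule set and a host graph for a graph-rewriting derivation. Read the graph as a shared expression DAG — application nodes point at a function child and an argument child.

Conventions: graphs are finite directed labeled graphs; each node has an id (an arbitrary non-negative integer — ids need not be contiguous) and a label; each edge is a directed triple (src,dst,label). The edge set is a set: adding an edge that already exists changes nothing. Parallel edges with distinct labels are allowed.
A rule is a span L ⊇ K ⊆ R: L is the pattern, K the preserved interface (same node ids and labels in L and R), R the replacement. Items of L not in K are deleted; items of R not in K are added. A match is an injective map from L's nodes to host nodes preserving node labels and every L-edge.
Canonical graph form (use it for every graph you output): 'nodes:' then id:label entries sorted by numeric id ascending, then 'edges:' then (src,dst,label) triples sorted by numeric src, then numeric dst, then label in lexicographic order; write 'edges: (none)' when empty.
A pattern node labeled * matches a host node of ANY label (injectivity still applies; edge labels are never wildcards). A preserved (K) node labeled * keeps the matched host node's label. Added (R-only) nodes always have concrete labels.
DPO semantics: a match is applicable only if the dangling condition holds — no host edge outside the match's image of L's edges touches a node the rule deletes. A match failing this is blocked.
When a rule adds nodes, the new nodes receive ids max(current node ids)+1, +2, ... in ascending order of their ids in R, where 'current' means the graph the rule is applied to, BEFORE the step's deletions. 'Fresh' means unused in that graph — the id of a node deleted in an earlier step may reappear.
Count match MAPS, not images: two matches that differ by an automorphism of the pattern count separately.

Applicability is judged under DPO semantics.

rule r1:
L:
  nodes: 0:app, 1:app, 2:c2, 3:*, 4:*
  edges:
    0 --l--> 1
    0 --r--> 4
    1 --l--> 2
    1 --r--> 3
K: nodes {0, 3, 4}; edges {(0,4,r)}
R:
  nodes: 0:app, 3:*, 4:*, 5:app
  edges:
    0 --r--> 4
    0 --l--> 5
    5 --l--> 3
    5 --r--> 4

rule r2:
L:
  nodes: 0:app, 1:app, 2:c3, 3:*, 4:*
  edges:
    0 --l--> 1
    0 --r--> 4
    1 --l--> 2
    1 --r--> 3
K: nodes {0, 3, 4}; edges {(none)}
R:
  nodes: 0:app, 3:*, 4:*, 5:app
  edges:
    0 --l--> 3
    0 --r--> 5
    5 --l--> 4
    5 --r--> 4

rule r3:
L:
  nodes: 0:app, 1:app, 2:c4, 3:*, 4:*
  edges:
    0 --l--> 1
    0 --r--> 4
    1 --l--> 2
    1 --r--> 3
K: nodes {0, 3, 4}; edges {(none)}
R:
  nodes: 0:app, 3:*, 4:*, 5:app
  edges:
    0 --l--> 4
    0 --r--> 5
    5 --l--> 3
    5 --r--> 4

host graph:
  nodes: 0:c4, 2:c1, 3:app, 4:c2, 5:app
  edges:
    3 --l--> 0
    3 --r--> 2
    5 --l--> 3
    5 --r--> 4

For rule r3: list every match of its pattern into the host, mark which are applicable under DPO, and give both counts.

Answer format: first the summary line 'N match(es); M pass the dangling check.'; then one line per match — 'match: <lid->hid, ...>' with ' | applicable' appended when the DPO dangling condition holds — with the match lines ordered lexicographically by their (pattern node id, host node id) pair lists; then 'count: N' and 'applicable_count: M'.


1 match(es); 1 pass the dangling check.
match: 0->5, 1->3, 2->0, 3->2, 4->4 | applicable
count: 1
applicable_count: 1


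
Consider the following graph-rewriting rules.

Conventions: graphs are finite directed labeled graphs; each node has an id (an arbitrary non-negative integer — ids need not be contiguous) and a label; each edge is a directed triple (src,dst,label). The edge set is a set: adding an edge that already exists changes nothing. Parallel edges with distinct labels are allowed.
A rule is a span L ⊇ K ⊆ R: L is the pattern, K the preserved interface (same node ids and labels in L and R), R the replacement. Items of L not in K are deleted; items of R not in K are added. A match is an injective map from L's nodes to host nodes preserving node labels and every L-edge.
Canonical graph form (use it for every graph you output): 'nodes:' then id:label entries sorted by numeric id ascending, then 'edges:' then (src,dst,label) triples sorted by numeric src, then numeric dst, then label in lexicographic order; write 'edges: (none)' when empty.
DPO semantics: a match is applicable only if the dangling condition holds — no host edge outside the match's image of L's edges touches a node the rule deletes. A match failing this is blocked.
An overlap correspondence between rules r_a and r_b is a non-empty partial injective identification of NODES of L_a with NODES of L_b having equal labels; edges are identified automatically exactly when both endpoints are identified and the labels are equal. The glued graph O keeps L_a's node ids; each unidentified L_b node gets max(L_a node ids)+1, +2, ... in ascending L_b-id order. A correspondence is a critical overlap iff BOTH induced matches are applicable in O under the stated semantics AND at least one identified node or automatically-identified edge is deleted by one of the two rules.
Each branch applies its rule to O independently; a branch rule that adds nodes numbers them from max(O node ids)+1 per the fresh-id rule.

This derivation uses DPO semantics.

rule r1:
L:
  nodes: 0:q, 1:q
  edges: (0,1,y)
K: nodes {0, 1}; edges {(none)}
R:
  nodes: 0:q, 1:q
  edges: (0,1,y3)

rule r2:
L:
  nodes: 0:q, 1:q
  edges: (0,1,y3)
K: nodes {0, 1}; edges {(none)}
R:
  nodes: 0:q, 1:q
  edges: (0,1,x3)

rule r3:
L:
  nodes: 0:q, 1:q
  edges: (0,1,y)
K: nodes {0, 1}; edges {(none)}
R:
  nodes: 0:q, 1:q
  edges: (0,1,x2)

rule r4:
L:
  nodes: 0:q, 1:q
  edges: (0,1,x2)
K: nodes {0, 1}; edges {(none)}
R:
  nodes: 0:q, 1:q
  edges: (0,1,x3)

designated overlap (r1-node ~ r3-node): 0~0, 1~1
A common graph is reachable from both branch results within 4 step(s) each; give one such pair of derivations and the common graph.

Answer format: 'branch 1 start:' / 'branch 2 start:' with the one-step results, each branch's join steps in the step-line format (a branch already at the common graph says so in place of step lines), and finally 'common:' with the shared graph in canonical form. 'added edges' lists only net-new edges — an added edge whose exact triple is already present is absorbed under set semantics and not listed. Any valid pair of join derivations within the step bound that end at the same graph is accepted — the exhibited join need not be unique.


branch 1 start:
nodes: 0:q, 1:q
edges: (0,1,y3)
branch 2 start:
nodes: 0:q, 1:q
edges: (0,1,x2)
branch 1 step 1: rule r2; match: 0->0, 1->1; deleted nodes (none); deleted edges (0,1,y3); added nodes (none); added edges (0,1,x3); result: nodes: 0:q, 1:q edges: (0,1,x3)
branch 2 step 1: rule r4; match: 0->0, 1->1; deleted nodes (none); deleted edges (0,1,x2); added nodes (none); added edges (0,1,x3); result: nodes: 0:q, 1:q edges: (0,1,x3)
common:
nodes: 0:q, 1:q
edges: (0,1,x3)


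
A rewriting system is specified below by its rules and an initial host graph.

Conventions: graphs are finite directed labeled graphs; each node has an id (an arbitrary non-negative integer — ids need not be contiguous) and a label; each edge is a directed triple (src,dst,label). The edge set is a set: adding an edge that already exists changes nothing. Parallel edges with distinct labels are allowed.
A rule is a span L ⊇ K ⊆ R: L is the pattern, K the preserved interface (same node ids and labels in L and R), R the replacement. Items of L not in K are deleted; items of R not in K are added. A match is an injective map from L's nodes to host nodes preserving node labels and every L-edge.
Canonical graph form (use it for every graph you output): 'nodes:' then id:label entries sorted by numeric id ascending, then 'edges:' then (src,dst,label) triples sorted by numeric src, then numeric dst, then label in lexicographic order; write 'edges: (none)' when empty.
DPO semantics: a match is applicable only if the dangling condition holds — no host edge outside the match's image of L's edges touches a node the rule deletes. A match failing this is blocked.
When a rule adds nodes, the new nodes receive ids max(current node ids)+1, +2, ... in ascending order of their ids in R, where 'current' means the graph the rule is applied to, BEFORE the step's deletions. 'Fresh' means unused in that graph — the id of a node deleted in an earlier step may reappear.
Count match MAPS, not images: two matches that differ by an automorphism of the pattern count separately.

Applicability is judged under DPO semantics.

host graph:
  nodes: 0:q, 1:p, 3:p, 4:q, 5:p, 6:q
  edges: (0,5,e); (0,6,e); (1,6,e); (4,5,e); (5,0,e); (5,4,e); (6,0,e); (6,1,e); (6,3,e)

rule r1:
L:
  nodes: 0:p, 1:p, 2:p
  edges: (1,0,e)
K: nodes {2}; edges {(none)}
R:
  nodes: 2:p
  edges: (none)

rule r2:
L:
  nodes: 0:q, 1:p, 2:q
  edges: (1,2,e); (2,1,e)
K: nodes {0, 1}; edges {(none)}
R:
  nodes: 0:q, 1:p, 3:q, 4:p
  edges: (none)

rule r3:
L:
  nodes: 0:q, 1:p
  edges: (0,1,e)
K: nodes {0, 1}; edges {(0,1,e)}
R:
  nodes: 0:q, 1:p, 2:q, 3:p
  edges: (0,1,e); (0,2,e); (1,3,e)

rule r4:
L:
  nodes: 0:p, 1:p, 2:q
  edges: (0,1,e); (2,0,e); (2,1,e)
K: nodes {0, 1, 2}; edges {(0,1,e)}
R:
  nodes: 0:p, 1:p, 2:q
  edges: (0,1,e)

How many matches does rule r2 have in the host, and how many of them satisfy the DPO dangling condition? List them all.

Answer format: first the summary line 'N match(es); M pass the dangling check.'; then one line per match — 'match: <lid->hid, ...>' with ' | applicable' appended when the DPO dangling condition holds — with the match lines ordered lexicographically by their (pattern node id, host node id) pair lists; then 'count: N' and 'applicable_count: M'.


6 match(es); 2 pass the dangling check.
match: 0->0, 1->1, 2->6
match: 0->0, 1->5, 2->4 | applicable
match: 0->4, 1->1, 2->6
match: 0->4, 1->5, 2->0
match: 0->6, 1->5, 2->0
match: 0->6, 1->5, 2->4 | applicable
count: 6
applicable_count: 2


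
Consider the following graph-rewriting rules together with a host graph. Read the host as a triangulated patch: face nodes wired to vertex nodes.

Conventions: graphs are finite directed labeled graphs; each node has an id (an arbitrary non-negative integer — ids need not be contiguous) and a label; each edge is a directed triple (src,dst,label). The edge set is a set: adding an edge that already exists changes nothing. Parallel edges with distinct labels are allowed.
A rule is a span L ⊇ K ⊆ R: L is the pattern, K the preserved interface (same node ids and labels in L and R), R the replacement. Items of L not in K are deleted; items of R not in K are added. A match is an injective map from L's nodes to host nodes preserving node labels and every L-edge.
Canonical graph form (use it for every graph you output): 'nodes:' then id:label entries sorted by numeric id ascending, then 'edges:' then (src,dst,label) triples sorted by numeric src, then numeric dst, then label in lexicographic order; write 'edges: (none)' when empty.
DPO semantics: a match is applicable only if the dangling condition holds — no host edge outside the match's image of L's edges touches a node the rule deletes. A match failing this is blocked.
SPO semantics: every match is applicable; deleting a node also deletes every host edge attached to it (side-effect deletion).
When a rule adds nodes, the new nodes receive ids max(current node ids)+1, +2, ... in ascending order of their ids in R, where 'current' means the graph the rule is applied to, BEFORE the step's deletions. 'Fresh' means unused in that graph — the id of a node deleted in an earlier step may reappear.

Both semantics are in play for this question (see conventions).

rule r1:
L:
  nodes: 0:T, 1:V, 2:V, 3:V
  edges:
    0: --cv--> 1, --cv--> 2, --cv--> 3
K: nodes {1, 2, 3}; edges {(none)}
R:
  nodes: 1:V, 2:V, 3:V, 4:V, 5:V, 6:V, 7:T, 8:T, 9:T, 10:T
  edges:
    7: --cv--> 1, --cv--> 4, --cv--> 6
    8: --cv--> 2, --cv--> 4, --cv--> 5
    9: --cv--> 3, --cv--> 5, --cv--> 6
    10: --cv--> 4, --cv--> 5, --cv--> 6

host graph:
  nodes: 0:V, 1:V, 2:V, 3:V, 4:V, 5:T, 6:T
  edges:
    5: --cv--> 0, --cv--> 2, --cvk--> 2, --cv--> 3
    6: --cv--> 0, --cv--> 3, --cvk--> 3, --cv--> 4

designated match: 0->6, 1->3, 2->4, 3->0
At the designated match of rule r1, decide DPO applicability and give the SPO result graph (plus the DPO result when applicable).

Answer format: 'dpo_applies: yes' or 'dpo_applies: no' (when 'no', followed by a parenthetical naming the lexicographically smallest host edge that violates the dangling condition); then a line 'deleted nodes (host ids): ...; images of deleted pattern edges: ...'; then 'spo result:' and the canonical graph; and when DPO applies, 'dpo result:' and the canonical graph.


dpo_applies: no
(the rule deletes node 6, which keeps host edge (6,3,cvk) outside the match image — the dangling condition fails, DPO blocks; SPO proceeds and side-deletes such edges)
deleted nodes (host ids): 6; images of deleted pattern edges: (6,0,cv); (6,3,cv); (6,4,cv)
spo result:
nodes: 0:V, 1:V, 2:V, 3:V, 4:V, 5:T, 7:V, 8:V, 9:V, 10:T, 11:T, 12:T, 13:T
edges: (5,0,cv); (5,2,cv); (5,2,cvk); (5,3,cv); (10,3,cv); (10,7,cv); (10,9,cv); (11,4,cv); (11,7,cv); (11,8,cv); (12,0,cv); (12,8,cv); (12,9,cv); (13,7,cv); (13,8,cv); (13,9,cv)


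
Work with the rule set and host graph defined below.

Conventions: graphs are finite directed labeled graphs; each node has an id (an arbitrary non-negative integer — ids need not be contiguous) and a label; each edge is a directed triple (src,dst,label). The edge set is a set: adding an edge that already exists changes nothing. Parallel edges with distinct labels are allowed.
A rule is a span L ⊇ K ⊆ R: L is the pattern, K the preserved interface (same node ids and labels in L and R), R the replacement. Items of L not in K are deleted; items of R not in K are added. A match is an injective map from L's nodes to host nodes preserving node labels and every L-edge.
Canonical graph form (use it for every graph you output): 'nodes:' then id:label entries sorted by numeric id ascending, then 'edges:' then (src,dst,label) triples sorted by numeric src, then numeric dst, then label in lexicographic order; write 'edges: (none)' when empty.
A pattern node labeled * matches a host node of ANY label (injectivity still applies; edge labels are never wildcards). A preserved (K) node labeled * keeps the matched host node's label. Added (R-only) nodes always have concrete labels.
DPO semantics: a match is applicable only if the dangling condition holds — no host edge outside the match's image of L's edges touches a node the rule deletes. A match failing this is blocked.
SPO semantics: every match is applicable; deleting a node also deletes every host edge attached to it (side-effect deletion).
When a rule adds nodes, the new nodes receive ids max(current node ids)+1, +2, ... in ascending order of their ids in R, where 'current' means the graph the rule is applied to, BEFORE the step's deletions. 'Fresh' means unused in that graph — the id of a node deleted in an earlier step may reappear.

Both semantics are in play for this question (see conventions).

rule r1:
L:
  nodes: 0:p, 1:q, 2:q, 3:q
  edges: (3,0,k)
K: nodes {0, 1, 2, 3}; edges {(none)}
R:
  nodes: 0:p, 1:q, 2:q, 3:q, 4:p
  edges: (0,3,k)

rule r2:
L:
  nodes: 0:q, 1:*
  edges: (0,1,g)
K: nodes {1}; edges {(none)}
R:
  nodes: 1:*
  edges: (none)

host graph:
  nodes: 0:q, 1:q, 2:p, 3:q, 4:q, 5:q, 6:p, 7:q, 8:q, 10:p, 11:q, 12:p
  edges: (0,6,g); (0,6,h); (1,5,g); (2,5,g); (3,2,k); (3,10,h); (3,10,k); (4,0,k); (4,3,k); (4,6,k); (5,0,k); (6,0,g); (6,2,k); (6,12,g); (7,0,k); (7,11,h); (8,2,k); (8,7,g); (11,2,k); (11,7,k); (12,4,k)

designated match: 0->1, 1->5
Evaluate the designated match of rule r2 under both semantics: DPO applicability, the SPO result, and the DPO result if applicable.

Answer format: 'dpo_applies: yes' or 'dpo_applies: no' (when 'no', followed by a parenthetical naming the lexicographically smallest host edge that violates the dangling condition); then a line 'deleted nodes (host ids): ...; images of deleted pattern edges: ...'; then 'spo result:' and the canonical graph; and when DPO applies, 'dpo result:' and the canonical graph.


dpo_applies: yes
deleted nodes (host ids): 1; images of deleted pattern edges: (1,5,g)
spo result:
nodes: 0:q, 2:p, 3:q, 4:q, 5:q, 6:p, 7:q, 8:q, 10:p, 11:q, 12:p
edges: (0,6,g); (0,6,h); (2,5,g); (3,2,k); (3,10,h); (3,10,k); (4,0,k); (4,3,k); (4,6,k); (5,0,k); (6,0,g); (6,2,k); (6,12,g); (7,0,k); (7,11,h); (8,2,k); (8,7,g); (11,2,k); (11,7,k); (12,4,k)
dpo result:
nodes: 0:q, 2:p, 3:q, 4:q, 5:q, 6:p, 7:q, 8:q, 10:p, 11:q, 12:p
edges: (0,6,g); (0,6,h); (2,5,g); (3,2,k); (3,10,h); (3,10,k); (4,0,k); (4,3,k); (4,6,k); (5,0,k); (6,0,g); (6,2,k); (6,12,g); (7,0,k); (7,11,h); (8,2,k); (8,7,g); (11,2,k); (11,7,k); (12,4,k)
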